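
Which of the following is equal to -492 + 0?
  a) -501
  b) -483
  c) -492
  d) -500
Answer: c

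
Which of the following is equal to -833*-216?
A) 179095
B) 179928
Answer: B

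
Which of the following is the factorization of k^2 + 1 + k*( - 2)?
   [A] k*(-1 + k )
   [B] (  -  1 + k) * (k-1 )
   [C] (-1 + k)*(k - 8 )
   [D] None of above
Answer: B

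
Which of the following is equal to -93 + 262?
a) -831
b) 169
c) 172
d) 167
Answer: b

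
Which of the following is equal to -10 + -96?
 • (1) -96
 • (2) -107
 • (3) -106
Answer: 3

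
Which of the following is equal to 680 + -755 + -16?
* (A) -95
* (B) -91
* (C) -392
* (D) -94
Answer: B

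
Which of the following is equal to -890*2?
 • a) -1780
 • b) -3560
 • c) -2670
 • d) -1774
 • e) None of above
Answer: a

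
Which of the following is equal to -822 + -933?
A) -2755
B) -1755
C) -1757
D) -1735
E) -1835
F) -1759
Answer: B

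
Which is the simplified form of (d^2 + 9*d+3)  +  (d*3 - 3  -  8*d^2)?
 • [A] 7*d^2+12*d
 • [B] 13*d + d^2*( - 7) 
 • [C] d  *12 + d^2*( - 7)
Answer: C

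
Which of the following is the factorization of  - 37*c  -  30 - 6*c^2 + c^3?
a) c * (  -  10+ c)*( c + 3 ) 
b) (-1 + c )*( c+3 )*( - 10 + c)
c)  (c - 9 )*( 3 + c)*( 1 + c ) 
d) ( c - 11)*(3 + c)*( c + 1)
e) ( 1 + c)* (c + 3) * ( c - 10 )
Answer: e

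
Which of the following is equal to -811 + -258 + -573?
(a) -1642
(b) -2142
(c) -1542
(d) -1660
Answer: a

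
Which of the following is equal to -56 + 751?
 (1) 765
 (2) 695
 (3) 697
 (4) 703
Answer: 2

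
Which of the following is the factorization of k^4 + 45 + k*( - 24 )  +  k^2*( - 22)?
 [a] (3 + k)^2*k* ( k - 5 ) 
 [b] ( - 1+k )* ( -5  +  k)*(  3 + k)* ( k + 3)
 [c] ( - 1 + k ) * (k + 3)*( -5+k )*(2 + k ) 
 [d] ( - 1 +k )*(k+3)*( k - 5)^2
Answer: b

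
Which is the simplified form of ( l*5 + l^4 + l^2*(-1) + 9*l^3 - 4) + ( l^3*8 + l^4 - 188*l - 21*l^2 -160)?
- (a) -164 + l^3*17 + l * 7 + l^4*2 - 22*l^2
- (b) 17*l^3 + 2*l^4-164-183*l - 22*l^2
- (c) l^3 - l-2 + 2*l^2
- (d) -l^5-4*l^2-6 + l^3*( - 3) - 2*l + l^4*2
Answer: b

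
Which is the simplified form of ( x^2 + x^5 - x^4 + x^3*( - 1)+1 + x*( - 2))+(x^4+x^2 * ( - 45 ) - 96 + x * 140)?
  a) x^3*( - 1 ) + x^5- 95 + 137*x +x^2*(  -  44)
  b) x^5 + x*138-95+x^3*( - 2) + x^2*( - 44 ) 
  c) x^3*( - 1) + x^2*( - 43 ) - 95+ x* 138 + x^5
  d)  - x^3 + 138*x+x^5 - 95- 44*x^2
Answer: d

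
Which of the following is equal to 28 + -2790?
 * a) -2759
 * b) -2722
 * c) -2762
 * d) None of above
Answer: c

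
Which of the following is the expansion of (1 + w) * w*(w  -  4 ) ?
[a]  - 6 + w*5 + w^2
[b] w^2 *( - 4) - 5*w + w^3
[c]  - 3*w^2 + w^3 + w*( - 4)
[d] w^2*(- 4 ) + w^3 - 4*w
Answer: c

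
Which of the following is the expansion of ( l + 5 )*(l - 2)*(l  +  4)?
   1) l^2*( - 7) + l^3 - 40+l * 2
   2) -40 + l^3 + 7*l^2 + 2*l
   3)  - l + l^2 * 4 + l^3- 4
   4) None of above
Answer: 2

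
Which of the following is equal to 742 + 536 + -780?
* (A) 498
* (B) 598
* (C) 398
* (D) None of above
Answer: A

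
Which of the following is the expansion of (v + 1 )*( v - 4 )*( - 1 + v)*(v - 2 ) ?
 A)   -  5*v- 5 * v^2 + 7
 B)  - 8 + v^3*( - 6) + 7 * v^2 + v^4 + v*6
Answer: B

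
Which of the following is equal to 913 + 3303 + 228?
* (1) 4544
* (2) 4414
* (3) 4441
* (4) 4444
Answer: 4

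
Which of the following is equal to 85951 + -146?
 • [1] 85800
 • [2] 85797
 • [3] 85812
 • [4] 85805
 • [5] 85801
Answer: 4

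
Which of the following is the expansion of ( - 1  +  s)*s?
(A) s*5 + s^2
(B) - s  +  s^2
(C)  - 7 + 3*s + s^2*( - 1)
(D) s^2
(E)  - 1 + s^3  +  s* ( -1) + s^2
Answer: B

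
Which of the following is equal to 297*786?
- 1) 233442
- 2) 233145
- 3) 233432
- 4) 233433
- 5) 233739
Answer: 1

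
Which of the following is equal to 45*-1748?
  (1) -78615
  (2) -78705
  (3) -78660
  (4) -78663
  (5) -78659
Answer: 3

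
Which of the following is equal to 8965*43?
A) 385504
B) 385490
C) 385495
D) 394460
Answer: C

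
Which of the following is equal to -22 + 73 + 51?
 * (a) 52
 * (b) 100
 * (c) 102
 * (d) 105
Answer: c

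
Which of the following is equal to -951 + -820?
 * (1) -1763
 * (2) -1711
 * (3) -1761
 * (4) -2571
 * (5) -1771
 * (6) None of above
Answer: 5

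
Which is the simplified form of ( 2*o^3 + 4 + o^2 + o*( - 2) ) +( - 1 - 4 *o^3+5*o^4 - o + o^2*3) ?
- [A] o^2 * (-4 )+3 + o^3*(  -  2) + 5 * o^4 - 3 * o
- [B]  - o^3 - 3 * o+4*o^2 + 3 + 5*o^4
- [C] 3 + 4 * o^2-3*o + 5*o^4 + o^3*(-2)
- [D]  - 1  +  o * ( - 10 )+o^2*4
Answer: C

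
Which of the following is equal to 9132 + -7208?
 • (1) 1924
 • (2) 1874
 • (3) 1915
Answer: 1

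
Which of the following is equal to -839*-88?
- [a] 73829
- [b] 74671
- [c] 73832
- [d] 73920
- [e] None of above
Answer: c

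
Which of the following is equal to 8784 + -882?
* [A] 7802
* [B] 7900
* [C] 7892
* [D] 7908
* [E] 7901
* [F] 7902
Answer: F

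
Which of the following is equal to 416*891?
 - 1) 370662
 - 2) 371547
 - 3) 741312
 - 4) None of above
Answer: 4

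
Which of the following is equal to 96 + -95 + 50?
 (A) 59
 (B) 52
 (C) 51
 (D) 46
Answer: C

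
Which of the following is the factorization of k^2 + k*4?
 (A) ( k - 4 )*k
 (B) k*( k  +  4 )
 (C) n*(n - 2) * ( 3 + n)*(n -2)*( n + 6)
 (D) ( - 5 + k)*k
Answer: B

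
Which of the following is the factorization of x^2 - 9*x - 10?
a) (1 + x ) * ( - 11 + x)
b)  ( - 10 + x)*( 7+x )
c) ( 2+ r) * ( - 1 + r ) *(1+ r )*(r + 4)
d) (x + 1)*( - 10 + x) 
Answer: d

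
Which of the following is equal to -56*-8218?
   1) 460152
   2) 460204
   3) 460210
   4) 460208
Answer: 4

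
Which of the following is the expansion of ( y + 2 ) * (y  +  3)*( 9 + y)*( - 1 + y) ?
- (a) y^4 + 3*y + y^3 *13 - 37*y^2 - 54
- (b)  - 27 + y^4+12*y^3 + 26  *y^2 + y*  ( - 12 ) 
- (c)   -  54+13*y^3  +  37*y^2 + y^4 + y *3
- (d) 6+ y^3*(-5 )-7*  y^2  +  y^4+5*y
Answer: c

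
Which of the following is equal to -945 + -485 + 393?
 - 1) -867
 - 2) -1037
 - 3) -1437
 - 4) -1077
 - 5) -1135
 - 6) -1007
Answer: 2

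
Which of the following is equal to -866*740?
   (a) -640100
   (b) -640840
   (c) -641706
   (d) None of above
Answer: b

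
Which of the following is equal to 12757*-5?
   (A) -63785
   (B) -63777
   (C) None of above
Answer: A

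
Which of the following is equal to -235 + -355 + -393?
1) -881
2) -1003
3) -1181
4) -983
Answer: 4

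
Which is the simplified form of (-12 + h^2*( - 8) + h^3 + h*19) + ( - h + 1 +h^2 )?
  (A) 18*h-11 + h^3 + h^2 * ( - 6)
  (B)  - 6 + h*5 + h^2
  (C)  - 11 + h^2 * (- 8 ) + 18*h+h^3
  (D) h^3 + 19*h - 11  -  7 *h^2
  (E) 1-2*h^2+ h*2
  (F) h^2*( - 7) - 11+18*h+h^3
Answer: F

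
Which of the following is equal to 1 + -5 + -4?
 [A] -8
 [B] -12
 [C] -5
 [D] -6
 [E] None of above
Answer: A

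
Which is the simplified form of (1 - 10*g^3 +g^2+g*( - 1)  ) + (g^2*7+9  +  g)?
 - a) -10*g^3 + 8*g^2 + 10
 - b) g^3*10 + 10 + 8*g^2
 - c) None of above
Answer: a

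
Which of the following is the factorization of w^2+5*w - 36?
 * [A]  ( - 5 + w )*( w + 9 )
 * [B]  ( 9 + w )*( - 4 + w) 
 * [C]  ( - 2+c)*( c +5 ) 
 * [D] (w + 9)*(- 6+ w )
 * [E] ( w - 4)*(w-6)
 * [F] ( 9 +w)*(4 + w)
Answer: B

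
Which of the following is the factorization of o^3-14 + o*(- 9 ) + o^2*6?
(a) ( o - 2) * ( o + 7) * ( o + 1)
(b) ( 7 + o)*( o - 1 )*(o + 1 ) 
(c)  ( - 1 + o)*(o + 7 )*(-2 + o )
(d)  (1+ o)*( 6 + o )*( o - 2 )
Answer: a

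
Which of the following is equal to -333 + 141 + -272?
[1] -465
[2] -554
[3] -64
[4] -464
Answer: 4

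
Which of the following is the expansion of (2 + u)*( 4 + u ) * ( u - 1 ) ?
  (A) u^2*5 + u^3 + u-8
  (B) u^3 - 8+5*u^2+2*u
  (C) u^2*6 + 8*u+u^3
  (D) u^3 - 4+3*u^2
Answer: B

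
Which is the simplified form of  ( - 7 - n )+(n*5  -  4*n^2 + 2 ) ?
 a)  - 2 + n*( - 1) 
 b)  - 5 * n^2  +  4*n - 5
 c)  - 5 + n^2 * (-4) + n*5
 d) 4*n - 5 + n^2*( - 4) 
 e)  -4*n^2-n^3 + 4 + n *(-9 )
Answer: d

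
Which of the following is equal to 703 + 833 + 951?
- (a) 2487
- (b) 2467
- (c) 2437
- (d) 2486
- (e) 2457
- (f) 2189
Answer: a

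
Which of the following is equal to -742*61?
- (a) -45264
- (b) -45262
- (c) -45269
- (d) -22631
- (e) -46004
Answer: b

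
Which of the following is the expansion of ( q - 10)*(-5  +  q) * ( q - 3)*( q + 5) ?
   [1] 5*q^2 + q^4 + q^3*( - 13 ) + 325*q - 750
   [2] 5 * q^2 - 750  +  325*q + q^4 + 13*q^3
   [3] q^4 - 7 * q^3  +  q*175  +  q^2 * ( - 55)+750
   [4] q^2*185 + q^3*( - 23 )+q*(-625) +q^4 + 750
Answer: 1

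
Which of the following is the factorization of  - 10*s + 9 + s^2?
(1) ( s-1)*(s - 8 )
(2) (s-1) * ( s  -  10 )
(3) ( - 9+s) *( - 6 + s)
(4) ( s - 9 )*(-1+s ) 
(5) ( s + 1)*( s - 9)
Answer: 4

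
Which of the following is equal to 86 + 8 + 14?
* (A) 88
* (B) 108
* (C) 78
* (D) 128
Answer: B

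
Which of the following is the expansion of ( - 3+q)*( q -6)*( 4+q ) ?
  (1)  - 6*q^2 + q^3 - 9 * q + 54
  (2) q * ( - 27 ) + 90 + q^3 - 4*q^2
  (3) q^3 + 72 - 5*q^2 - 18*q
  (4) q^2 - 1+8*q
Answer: 3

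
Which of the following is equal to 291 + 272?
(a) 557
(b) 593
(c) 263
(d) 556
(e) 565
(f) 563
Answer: f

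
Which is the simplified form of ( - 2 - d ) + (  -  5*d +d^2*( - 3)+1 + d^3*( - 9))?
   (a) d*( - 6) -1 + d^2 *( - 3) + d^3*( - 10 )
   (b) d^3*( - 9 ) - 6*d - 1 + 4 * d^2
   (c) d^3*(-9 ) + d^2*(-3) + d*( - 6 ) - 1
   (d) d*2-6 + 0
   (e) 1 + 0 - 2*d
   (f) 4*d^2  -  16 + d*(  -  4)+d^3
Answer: c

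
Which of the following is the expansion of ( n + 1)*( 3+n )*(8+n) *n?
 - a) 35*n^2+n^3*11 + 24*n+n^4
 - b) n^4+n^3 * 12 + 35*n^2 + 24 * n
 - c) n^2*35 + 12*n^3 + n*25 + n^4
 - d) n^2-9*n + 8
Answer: b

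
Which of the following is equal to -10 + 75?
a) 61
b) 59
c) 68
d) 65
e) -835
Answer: d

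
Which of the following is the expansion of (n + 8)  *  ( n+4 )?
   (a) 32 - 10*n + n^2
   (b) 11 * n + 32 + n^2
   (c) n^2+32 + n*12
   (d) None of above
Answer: c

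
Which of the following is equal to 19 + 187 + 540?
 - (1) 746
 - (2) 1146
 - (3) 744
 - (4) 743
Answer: 1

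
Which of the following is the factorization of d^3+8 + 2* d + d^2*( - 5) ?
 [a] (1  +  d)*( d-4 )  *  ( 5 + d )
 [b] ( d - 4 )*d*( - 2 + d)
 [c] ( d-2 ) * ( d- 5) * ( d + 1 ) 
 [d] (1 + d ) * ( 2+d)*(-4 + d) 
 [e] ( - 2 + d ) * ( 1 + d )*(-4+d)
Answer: e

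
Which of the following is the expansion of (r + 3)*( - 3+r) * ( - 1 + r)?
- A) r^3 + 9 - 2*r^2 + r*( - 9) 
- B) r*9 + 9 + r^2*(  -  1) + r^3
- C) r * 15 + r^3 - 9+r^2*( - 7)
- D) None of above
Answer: D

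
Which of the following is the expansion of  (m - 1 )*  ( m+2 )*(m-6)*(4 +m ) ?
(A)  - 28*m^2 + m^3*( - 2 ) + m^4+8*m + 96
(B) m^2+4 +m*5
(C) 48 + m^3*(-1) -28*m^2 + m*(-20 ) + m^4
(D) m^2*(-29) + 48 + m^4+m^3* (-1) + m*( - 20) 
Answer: C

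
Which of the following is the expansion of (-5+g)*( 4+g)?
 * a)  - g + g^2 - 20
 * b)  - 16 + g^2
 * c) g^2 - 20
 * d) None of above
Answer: a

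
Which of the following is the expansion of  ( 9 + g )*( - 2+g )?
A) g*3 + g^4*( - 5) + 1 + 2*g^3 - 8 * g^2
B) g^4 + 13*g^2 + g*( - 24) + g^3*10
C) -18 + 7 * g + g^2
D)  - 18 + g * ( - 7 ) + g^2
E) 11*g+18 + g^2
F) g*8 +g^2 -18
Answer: C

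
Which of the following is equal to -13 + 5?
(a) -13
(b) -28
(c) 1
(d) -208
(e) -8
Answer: e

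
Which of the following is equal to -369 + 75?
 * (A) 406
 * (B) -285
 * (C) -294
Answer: C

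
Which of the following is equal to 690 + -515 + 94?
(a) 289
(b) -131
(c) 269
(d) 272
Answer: c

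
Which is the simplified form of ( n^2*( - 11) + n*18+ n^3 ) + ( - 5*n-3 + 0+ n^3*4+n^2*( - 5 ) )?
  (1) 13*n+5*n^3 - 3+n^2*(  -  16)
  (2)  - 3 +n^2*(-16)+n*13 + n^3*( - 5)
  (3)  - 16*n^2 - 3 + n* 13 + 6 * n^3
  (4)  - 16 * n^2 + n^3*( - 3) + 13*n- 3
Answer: 1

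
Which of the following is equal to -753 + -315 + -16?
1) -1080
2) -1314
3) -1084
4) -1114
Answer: 3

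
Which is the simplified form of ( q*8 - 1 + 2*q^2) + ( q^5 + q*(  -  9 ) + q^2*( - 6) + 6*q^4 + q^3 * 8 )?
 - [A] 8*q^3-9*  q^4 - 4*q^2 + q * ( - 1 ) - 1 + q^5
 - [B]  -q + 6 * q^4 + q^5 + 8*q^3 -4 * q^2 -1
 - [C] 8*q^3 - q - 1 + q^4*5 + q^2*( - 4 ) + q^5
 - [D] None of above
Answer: B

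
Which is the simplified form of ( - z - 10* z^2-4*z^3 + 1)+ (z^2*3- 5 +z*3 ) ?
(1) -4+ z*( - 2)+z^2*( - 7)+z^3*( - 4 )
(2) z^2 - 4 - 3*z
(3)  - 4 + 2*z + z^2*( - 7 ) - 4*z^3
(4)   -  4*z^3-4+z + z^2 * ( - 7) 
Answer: 3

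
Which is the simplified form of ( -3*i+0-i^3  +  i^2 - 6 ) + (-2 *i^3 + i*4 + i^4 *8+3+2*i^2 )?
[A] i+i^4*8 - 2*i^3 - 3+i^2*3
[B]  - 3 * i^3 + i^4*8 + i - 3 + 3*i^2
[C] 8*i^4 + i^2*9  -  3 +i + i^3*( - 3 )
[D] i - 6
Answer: B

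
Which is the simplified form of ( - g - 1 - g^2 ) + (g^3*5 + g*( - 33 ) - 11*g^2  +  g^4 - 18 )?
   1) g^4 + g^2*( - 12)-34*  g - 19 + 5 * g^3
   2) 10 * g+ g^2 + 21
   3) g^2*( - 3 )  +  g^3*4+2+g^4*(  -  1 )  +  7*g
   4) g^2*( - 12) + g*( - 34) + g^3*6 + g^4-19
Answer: 1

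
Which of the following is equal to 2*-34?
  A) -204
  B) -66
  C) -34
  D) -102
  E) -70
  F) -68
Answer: F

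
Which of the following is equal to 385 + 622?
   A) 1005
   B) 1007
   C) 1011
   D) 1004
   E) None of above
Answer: B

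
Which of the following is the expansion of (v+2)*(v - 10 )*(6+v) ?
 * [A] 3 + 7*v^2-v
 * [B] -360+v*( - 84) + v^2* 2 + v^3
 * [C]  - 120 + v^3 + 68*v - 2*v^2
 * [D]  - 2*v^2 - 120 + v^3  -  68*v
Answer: D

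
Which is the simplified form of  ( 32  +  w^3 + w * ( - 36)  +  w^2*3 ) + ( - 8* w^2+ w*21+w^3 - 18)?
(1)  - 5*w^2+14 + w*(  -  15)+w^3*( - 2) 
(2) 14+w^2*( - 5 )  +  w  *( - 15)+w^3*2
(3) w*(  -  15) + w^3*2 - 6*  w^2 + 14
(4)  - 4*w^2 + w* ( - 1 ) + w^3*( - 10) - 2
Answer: 2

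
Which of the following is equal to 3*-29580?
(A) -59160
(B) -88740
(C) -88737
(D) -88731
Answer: B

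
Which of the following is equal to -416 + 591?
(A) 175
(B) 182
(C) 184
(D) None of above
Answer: A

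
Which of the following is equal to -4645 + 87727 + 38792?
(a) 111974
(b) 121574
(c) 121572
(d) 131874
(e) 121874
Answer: e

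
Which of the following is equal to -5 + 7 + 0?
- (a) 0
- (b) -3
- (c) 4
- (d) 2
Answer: d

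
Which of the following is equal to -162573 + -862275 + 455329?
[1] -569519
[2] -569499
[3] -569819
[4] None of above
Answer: 1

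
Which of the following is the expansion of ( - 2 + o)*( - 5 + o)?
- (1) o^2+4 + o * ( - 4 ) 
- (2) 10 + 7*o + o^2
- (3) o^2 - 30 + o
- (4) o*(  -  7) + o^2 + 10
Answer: 4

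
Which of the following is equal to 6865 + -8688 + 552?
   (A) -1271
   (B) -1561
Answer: A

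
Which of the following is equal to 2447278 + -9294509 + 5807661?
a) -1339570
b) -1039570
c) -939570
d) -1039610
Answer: b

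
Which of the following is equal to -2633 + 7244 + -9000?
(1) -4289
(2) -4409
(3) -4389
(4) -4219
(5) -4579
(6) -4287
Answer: 3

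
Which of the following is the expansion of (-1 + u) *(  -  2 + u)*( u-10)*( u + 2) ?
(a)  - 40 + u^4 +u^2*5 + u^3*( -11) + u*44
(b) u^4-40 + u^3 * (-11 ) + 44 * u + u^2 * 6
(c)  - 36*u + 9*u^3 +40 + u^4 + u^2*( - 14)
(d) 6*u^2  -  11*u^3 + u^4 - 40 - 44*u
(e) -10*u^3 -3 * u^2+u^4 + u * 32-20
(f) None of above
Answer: b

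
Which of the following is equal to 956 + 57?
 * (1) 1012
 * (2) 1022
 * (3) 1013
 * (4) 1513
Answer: 3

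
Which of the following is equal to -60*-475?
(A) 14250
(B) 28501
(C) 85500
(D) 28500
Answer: D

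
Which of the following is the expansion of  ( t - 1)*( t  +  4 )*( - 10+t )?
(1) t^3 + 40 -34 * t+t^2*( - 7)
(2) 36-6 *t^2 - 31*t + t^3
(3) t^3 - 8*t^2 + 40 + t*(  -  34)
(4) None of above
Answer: 1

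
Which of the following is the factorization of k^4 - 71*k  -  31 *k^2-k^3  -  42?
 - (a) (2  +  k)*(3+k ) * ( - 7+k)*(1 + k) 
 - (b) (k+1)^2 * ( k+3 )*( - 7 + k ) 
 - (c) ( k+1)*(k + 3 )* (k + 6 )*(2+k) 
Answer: a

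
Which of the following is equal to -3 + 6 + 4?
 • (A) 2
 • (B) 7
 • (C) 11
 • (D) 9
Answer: B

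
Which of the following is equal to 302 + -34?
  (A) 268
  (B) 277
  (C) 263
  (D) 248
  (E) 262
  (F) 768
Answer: A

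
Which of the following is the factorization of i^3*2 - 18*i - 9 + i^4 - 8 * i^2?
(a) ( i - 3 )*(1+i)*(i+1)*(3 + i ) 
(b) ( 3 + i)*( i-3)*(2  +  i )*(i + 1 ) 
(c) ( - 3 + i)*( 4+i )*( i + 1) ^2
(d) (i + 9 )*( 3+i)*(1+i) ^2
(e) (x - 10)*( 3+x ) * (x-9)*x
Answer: a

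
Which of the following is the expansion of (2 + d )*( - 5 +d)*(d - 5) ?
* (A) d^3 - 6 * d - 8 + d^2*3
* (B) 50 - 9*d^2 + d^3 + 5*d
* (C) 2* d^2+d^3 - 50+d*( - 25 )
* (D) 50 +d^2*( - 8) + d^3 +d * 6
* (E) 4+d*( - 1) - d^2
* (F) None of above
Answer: F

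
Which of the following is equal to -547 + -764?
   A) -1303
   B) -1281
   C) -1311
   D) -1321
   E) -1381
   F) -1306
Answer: C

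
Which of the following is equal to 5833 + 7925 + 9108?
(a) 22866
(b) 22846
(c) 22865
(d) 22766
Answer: a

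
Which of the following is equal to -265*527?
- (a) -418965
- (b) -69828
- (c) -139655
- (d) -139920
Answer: c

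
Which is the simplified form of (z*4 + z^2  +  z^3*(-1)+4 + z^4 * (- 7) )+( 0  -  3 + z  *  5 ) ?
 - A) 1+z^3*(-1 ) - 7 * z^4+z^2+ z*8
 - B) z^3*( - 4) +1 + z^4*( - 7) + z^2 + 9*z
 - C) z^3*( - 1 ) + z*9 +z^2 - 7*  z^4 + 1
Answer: C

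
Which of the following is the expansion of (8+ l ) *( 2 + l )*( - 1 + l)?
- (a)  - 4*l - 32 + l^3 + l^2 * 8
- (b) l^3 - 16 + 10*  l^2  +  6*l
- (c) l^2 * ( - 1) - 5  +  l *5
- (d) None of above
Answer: d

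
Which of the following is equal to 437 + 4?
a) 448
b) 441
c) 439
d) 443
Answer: b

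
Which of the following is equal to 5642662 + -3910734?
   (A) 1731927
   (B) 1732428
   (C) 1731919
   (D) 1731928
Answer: D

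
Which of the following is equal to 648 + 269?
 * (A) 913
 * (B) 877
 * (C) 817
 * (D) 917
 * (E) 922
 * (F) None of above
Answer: D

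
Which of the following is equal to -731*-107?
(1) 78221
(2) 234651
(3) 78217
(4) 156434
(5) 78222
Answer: 3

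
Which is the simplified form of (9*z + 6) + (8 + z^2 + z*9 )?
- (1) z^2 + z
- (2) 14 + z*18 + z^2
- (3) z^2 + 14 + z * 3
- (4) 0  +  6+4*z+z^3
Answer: 2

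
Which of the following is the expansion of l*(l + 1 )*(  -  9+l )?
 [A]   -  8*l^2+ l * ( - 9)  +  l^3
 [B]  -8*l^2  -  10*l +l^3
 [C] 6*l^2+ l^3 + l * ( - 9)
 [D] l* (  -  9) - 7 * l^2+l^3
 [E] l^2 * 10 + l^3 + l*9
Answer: A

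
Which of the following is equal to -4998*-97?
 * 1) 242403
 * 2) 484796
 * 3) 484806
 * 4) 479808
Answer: 3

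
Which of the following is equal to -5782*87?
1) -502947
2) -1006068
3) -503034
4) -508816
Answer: 3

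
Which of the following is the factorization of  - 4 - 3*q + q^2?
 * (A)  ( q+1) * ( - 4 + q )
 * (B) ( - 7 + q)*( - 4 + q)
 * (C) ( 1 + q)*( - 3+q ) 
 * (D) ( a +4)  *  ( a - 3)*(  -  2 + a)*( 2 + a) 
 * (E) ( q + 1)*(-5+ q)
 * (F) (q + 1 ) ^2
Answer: A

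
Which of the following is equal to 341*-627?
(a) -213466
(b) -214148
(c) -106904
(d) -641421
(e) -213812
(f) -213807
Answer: f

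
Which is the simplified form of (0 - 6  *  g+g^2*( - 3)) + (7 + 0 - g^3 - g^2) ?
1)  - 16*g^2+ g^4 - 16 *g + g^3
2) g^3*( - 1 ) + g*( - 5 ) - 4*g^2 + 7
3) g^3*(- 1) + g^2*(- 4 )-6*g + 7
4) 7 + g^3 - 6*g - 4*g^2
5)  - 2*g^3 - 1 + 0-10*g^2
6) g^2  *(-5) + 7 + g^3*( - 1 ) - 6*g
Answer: 3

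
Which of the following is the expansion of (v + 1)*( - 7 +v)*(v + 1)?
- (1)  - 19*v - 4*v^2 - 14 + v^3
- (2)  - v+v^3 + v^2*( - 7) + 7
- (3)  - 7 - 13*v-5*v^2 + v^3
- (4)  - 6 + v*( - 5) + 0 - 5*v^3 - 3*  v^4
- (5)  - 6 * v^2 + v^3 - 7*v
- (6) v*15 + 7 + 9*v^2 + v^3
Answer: 3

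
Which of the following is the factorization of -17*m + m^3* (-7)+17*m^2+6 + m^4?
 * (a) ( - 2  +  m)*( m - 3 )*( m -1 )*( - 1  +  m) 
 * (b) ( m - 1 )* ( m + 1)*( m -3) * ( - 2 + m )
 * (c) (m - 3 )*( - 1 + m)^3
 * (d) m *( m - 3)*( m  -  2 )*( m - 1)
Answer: a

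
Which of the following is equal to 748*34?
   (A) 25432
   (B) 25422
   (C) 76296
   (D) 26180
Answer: A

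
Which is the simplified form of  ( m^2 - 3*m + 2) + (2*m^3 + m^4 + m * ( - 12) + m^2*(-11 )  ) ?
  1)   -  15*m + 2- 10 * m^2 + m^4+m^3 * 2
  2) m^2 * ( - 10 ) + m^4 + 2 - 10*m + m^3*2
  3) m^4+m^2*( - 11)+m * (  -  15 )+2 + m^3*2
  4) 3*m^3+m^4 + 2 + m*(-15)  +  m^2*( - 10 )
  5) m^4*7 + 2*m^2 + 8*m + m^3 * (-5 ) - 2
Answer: 1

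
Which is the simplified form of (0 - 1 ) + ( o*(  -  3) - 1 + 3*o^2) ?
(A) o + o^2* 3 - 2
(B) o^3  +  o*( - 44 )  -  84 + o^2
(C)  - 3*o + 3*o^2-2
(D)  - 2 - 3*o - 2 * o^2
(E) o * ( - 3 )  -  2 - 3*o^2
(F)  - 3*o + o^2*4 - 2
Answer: C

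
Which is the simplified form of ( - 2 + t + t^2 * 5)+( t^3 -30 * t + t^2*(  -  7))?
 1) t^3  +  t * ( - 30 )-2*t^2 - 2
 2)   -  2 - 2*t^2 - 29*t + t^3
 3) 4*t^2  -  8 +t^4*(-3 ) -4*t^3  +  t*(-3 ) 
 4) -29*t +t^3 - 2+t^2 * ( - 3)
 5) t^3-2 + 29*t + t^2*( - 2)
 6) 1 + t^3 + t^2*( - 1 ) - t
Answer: 2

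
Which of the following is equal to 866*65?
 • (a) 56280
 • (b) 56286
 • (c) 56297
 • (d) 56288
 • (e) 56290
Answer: e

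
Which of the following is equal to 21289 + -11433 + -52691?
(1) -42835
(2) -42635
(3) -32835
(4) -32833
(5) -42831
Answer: 1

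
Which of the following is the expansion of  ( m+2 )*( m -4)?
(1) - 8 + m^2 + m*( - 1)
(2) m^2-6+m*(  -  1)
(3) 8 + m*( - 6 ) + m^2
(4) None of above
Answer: 4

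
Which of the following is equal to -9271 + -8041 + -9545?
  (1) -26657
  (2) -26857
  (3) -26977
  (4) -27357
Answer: 2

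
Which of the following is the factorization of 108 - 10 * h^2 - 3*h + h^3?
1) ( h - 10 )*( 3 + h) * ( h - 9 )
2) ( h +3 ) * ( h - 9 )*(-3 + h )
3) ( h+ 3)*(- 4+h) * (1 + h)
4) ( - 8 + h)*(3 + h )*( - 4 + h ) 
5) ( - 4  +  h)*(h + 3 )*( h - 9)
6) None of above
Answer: 5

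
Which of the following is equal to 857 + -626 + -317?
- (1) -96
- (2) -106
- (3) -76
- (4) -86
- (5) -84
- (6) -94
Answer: 4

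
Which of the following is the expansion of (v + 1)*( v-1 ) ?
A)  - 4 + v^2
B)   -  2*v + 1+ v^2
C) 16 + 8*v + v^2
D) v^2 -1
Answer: D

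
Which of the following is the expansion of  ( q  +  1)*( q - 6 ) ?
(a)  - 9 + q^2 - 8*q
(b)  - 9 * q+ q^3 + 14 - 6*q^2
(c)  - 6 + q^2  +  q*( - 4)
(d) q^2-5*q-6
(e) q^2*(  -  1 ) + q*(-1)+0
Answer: d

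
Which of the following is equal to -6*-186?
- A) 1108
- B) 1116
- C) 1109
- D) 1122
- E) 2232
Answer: B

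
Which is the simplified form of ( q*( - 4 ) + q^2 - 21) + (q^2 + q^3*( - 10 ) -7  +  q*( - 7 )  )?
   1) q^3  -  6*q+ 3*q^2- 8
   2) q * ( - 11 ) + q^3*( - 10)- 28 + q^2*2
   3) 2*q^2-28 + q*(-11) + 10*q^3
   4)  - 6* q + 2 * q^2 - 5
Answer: 2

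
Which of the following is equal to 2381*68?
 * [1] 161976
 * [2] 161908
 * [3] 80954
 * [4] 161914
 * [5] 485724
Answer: 2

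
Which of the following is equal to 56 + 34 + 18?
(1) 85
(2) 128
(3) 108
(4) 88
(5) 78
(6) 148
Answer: 3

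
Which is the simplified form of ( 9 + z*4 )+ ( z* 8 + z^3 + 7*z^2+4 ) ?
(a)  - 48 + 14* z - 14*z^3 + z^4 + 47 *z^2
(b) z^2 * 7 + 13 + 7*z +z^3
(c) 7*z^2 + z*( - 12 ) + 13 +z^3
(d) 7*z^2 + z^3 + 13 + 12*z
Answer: d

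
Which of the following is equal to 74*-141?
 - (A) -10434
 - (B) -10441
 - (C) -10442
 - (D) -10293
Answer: A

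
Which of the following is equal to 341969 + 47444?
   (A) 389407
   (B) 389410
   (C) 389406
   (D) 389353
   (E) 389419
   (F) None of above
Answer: F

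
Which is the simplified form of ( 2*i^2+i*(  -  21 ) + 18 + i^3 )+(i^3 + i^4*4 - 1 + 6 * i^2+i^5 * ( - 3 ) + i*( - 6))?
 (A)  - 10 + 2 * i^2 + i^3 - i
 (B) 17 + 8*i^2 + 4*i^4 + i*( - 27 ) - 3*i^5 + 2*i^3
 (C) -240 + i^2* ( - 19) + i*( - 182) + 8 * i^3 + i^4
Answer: B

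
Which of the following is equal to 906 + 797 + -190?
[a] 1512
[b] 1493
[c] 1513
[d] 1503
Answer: c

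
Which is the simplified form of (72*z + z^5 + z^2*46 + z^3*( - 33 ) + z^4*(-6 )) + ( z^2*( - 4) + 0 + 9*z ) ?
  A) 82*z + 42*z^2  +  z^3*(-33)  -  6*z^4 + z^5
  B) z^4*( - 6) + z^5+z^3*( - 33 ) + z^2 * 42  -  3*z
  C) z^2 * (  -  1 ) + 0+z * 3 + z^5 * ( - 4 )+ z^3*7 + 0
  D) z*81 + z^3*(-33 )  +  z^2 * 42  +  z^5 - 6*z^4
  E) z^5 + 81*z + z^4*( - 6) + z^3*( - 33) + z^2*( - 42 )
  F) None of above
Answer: D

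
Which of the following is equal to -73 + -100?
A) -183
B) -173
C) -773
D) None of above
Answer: B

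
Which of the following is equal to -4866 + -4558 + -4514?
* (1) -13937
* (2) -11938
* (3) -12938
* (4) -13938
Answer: 4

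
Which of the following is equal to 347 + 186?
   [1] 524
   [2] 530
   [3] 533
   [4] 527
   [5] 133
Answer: 3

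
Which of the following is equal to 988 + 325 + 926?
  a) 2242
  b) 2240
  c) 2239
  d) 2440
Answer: c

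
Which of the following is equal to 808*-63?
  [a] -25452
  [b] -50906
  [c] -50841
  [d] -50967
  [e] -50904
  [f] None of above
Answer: e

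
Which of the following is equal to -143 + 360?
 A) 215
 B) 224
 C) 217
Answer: C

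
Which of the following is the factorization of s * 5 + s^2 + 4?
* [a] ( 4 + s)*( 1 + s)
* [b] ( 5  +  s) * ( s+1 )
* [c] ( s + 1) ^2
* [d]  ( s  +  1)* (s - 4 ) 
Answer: a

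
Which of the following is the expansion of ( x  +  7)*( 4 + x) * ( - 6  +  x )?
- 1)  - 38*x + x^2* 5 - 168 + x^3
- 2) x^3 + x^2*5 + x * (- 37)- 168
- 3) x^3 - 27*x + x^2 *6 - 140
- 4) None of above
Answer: 1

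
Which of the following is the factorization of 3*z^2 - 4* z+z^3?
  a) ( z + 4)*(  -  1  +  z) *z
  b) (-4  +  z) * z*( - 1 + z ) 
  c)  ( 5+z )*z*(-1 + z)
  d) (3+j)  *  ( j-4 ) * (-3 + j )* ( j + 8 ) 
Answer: a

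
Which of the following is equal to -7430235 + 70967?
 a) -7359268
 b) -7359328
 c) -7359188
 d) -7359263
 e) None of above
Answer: a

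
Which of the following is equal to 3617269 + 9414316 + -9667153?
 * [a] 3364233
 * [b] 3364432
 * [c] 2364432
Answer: b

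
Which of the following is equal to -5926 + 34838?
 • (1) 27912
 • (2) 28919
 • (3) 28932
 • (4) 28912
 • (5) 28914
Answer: 4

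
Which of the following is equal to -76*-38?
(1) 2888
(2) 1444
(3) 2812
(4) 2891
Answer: 1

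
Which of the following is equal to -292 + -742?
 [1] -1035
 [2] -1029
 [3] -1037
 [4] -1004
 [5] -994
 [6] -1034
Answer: 6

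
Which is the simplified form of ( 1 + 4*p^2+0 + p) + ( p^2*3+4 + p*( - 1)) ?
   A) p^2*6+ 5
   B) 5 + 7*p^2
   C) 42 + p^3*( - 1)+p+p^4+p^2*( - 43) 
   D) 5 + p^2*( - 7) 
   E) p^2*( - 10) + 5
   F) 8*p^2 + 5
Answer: B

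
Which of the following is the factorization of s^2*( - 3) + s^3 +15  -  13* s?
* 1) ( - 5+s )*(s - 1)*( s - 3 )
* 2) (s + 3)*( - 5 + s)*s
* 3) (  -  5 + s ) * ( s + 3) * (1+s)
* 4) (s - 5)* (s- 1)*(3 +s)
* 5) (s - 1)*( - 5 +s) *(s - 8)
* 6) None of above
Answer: 4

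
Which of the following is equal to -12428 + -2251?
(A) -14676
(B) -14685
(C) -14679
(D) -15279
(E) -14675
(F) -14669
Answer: C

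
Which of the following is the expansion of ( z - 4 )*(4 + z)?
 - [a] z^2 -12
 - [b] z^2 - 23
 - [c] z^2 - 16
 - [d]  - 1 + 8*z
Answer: c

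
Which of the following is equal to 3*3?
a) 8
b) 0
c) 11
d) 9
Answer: d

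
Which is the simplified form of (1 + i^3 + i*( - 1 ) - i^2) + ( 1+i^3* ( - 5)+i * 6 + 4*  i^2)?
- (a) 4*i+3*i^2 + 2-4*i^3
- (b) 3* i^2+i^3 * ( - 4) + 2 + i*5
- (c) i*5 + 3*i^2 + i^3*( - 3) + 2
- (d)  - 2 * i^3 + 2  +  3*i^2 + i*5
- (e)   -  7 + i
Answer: b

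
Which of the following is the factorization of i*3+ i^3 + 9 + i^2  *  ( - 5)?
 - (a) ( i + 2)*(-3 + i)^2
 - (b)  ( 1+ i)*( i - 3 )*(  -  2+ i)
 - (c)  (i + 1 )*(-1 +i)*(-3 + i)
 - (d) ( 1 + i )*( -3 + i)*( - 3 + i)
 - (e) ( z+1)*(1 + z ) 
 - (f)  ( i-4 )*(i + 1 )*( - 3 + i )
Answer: d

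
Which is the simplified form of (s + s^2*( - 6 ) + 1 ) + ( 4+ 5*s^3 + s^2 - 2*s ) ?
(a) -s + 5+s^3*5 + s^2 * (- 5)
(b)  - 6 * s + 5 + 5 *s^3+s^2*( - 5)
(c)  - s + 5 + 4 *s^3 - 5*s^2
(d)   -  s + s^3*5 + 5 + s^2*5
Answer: a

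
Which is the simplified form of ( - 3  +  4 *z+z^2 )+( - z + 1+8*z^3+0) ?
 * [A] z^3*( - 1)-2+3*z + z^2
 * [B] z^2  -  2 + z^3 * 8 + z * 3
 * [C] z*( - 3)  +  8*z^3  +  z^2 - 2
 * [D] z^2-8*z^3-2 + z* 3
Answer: B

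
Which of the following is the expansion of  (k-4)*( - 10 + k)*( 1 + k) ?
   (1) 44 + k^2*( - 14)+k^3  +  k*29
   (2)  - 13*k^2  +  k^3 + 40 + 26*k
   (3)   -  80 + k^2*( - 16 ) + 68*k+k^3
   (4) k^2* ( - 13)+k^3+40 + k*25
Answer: 2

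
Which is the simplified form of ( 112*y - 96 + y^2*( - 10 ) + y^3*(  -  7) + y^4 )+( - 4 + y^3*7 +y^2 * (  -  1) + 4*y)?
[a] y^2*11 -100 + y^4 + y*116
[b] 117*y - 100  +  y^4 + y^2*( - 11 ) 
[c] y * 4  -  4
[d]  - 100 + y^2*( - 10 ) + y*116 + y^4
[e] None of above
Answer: e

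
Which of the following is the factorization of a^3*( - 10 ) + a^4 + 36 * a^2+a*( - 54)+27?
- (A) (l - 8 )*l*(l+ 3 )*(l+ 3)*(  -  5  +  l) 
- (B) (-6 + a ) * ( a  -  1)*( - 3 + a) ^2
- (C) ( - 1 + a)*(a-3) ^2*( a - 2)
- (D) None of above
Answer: D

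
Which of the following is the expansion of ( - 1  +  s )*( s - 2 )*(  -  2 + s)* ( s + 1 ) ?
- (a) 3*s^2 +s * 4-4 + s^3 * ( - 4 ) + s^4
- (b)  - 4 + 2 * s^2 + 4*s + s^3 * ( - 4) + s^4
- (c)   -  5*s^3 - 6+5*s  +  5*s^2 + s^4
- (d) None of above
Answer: a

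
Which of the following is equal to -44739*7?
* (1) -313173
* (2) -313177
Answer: 1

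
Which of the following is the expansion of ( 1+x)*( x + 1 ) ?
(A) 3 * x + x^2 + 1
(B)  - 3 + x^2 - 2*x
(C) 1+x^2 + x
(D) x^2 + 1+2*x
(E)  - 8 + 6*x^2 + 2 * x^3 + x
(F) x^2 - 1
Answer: D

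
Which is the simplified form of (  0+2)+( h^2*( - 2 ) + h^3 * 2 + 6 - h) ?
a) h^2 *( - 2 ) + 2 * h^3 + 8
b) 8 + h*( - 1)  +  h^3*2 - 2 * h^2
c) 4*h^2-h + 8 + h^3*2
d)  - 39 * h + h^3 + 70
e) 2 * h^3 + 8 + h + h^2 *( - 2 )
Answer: b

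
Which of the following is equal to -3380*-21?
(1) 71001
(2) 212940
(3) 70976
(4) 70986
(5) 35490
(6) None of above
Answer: 6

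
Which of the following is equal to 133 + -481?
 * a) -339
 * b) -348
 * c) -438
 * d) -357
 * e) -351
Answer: b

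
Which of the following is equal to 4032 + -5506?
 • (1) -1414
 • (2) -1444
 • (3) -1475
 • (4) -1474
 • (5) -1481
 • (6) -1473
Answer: 4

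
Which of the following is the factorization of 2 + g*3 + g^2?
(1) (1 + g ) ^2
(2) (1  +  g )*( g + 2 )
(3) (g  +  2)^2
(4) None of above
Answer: 2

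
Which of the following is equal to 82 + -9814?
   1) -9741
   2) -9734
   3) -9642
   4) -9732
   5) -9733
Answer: 4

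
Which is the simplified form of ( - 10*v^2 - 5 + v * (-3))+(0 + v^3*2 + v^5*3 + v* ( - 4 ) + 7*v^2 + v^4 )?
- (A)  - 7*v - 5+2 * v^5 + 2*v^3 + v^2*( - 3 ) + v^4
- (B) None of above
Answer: B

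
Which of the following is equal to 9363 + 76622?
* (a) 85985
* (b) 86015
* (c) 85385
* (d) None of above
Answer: a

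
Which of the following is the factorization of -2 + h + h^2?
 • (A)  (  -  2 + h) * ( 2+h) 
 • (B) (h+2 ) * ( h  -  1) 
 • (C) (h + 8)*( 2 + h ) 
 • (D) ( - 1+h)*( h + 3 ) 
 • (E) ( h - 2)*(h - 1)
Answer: B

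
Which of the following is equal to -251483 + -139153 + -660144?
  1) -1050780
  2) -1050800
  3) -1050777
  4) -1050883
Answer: 1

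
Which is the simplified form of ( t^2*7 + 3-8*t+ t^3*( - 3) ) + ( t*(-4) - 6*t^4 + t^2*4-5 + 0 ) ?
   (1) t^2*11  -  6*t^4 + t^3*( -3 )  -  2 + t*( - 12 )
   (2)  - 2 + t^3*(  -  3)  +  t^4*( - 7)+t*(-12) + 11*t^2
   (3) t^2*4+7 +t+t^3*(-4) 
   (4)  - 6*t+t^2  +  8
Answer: 1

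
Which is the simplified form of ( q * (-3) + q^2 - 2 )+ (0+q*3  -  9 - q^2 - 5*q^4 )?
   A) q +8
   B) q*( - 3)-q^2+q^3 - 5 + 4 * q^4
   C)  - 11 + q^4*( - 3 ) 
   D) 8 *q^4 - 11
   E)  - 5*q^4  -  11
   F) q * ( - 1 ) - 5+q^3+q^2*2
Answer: E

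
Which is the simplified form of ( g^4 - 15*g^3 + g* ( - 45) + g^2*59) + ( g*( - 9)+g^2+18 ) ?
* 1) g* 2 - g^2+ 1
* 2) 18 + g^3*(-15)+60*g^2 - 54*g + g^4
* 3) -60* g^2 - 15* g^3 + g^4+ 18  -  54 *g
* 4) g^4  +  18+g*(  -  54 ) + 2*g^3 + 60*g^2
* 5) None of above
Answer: 2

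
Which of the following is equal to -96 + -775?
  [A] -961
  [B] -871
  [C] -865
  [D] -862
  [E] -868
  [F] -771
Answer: B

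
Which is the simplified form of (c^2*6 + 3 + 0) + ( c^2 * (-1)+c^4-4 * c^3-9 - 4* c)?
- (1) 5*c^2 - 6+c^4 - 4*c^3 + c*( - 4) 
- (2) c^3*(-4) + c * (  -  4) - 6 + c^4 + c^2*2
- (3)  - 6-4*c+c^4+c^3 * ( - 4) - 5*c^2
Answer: 1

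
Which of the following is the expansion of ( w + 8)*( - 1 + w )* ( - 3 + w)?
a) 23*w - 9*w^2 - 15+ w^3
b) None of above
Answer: b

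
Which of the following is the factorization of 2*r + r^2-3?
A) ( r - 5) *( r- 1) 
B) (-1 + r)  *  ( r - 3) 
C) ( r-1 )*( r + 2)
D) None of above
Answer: D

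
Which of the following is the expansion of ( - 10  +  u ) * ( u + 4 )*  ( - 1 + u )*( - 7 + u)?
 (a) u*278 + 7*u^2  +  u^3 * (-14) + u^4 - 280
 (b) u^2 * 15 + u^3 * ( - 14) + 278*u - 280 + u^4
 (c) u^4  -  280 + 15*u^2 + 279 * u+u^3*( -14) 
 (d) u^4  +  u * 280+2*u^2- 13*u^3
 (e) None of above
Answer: b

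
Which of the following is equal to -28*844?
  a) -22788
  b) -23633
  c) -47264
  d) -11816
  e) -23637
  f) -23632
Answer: f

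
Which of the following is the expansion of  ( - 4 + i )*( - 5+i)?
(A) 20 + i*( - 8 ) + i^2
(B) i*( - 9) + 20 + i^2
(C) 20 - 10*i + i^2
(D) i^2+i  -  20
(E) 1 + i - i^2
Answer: B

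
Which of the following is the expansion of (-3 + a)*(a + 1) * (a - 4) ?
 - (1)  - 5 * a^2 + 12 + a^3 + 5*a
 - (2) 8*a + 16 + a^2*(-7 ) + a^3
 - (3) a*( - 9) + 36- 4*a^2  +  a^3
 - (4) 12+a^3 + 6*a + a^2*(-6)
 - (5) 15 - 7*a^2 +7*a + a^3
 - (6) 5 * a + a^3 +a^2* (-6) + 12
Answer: 6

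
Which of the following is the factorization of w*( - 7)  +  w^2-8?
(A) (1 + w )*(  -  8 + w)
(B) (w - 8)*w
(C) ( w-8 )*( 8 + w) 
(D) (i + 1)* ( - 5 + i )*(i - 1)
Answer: A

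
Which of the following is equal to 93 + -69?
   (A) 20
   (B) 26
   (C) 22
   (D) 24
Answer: D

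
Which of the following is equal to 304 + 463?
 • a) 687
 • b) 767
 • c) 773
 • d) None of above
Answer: b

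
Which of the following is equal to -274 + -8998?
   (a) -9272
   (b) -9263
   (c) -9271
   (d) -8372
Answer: a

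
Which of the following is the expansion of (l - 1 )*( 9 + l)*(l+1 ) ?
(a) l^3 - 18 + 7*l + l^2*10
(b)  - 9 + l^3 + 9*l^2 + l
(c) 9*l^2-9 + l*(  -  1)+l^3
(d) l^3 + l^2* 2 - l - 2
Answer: c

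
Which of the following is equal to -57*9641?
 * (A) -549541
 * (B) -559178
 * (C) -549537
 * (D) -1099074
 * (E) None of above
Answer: C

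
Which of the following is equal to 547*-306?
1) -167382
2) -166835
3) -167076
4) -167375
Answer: 1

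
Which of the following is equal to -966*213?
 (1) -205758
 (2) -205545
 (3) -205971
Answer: 1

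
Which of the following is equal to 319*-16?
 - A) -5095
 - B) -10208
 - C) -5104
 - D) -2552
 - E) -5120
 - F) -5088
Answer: C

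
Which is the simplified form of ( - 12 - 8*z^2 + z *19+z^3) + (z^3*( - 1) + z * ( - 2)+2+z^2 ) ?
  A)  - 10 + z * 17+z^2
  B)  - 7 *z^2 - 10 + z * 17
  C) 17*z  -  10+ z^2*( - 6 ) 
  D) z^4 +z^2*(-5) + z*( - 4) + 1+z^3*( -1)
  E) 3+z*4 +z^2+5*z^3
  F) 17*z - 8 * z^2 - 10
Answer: B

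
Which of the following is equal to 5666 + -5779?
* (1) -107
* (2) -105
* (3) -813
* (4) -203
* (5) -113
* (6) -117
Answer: 5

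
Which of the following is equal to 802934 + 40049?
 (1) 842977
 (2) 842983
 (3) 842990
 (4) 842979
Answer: 2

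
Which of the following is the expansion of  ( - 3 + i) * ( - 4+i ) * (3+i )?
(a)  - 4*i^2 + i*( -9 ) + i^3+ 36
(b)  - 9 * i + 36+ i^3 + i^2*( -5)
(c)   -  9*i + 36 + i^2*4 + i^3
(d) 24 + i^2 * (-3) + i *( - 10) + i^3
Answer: a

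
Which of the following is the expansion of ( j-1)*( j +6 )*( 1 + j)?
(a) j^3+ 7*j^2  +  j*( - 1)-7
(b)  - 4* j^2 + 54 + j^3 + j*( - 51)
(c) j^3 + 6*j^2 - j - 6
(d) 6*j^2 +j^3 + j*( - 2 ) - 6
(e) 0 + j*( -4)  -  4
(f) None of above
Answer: c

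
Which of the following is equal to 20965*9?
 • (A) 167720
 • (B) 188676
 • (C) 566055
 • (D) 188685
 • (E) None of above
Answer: D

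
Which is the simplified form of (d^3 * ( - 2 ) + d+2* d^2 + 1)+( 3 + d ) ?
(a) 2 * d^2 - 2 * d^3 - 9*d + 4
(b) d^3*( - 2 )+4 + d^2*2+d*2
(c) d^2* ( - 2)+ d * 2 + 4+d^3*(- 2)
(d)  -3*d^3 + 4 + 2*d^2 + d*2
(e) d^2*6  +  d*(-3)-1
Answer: b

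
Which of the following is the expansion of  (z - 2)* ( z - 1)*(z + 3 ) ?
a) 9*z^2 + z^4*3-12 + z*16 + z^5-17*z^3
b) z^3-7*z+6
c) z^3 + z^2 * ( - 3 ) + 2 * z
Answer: b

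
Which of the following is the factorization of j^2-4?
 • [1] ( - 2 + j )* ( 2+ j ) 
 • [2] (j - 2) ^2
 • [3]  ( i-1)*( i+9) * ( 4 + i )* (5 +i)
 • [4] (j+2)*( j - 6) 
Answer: 1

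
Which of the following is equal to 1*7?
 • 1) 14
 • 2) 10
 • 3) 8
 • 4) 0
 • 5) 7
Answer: 5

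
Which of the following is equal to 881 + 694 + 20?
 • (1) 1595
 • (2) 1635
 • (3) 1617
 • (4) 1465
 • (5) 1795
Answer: 1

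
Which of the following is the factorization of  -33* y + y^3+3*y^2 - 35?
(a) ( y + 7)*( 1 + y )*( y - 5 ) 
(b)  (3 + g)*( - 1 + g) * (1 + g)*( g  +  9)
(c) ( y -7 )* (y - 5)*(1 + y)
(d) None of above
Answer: a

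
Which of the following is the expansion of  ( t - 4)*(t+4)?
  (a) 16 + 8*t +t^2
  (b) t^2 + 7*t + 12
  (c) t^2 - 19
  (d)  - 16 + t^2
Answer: d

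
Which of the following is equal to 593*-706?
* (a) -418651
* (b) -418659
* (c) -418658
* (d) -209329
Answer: c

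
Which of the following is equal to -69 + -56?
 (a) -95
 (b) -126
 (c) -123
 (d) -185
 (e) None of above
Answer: e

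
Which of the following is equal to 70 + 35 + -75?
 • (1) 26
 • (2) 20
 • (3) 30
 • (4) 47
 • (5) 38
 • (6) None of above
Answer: 3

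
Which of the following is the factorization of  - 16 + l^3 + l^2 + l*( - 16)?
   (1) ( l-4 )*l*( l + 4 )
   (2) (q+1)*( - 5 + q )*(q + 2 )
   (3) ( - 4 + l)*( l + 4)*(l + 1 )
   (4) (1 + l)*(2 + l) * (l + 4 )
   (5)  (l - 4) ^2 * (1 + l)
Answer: 3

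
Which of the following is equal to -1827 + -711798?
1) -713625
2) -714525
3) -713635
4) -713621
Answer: 1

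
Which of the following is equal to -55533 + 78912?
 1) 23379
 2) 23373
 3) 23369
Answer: 1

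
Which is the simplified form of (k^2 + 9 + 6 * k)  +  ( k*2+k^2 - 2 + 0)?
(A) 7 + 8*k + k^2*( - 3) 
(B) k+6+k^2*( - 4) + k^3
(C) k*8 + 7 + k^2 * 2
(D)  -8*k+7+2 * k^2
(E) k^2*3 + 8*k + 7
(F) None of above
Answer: C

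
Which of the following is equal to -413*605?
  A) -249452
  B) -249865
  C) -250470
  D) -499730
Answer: B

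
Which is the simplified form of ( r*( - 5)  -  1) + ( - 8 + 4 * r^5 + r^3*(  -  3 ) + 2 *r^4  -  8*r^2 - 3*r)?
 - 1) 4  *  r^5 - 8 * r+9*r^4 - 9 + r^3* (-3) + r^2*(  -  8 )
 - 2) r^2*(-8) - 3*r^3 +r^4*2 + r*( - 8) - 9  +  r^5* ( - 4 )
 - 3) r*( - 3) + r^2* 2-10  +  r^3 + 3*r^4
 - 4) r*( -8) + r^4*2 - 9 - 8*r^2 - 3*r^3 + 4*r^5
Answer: 4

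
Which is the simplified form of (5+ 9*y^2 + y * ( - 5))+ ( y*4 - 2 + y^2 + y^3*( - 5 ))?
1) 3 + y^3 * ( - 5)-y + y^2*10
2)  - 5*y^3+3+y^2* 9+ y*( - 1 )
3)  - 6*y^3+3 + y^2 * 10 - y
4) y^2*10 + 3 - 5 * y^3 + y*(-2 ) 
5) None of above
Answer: 1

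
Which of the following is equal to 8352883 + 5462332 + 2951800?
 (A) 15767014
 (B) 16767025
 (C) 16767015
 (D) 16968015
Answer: C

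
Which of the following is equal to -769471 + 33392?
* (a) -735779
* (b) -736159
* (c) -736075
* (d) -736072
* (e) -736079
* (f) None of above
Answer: e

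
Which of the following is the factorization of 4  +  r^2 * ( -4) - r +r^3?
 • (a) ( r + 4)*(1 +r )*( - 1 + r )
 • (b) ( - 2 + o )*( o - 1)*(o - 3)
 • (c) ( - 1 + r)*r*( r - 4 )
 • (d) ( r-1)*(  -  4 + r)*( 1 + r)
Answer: d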